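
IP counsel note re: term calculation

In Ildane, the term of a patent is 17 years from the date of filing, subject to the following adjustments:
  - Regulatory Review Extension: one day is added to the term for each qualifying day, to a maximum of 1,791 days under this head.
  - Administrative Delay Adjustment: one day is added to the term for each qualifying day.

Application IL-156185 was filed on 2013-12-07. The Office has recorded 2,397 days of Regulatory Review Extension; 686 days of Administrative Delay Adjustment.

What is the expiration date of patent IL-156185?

September 18, 2037

Base term: filing date + 17 years → 7 December 2030.
Regulatory Review Extension: 2397 days claimed exceeds the 1791-day cap, so +1791 days → 2 November 2035.
Administrative Delay Adjustment: +686 days → 18 September 2037.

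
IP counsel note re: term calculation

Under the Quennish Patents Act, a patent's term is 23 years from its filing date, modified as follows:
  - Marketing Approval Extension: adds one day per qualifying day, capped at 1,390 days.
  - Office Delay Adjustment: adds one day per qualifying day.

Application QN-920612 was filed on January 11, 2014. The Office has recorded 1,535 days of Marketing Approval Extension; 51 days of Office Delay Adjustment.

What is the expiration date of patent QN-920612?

Base term: filing date + 23 years → 11 January 2037.
Marketing Approval Extension: 1535 days claimed exceeds the 1390-day cap, so +1390 days → 1 November 2040.
Office Delay Adjustment: +51 days → 22 December 2040.

2040-12-22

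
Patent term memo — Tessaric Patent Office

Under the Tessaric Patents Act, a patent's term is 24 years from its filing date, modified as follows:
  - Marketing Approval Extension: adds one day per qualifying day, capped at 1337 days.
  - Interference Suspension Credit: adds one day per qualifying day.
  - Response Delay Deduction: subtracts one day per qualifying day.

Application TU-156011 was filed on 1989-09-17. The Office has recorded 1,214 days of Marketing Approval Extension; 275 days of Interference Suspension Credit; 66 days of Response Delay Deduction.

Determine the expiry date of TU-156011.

Base term: filing date + 24 years → 17 September 2013.
Marketing Approval Extension: 1214 days (within the 1337-day cap) → +1214 days → 13 January 2017.
Interference Suspension Credit: +275 days → 15 October 2017.
Response Delay Deduction: −66 days → 10 August 2017.

August 10, 2017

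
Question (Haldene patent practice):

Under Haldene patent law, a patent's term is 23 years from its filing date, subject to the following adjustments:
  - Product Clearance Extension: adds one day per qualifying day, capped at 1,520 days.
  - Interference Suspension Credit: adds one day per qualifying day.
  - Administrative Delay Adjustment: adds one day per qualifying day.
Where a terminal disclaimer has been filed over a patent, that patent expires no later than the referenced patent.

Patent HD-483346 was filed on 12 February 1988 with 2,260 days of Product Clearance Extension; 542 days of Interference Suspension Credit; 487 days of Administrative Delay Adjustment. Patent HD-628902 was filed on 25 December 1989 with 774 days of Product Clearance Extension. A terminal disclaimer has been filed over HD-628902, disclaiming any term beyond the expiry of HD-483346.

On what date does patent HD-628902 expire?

February 7, 2015

Natural term of HD-628902:
  Base: filing + 23 years → 25 December 2012.
  Product Clearance Extension: 774 days (within the 1520-day cap) → +774 days → 7 February 2015.
Expiry of referenced patent HD-483346:
  Base: filing + 23 years → 12 February 2011.
  Product Clearance Extension: 2260 days claimed exceeds the 1520-day cap, so +1520 days → 12 April 2015.
  Interference Suspension Credit: +542 days → 5 October 2016.
  Administrative Delay Adjustment: +487 days → 4 February 2018.
Terminal disclaimer: HD-628902 expires on the earlier of 7 February 2015 and 4 February 2018.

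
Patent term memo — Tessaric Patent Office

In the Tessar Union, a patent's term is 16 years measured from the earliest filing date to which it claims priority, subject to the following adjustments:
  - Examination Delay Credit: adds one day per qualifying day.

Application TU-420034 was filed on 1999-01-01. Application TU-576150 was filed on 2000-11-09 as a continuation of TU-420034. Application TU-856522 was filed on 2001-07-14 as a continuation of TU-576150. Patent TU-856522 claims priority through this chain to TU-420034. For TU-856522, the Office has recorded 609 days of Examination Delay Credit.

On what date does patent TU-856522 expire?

Earliest priority filing: 1 January 1999.
Base term: 1 January 1999 + 16 years → 1 January 2015.
Examination Delay Credit: +609 days → 1 September 2016.

2016-09-01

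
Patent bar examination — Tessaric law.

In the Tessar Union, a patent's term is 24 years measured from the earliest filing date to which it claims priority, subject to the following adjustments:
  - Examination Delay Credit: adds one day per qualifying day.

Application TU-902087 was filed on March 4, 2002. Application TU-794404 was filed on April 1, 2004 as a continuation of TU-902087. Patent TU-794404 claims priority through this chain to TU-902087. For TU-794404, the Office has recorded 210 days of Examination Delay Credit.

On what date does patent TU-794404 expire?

Earliest priority filing: 4 March 2002.
Base term: 4 March 2002 + 24 years → 4 March 2026.
Examination Delay Credit: +210 days → 30 September 2026.

2026-09-30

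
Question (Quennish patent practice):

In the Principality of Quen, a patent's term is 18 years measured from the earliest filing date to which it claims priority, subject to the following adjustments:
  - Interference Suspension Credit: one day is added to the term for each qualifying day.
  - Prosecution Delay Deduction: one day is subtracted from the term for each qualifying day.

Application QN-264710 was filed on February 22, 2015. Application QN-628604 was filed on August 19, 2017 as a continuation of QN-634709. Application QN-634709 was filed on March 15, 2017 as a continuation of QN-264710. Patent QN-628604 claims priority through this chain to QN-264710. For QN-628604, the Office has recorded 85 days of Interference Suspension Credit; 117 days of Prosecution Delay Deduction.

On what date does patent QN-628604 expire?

January 21, 2033

Earliest priority filing: 22 February 2015.
Base term: 22 February 2015 + 18 years → 22 February 2033.
Interference Suspension Credit: +85 days → 18 May 2033.
Prosecution Delay Deduction: −117 days → 21 January 2033.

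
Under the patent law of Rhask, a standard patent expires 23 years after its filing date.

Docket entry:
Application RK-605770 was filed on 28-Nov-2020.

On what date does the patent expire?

November 28, 2043

Filing date + 23 years → 28 November 2043.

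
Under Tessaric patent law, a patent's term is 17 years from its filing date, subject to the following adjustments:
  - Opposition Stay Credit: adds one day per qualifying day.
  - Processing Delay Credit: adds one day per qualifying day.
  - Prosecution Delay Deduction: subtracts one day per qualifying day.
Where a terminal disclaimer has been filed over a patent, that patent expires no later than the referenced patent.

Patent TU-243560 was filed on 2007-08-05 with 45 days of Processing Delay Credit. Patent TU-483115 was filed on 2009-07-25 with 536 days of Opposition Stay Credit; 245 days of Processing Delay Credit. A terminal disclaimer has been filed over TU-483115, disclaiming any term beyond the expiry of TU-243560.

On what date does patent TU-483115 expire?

Natural term of TU-483115:
  Base: filing + 17 years → 25 July 2026.
  Opposition Stay Credit: +536 days → 12 January 2028.
  Processing Delay Credit: +245 days → 13 September 2028.
Expiry of referenced patent TU-243560:
  Base: filing + 17 years → 5 August 2024.
  Processing Delay Credit: +45 days → 19 September 2024.
Terminal disclaimer: TU-483115 expires on the earlier of 13 September 2028 and 19 September 2024.

2024-09-19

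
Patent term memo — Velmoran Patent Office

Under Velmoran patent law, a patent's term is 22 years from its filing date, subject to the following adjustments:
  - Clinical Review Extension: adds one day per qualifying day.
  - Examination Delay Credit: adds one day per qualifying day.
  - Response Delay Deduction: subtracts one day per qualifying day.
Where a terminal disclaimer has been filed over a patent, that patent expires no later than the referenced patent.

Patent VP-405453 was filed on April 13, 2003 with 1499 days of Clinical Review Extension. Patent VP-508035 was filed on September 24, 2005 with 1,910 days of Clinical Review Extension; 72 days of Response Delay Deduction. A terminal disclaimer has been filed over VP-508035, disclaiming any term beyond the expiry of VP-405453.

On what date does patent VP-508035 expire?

May 21, 2029

Natural term of VP-508035:
  Base: filing + 22 years → 24 September 2027.
  Clinical Review Extension: +1910 days → 16 December 2032.
  Response Delay Deduction: −72 days → 5 October 2032.
Expiry of referenced patent VP-405453:
  Base: filing + 22 years → 13 April 2025.
  Clinical Review Extension: +1499 days → 21 May 2029.
Terminal disclaimer: VP-508035 expires on the earlier of 5 October 2032 and 21 May 2029.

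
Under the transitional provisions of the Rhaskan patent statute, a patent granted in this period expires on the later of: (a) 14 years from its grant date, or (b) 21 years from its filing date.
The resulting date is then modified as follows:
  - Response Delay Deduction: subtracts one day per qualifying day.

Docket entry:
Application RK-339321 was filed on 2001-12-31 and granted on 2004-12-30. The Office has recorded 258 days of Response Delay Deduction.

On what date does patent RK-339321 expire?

2022-04-17

(a) grant + 14 years → 30 December 2018.
(b) filing + 21 years → 31 December 2022.
Later of the two: 31 December 2022.
Response Delay Deduction: −258 days → 17 April 2022.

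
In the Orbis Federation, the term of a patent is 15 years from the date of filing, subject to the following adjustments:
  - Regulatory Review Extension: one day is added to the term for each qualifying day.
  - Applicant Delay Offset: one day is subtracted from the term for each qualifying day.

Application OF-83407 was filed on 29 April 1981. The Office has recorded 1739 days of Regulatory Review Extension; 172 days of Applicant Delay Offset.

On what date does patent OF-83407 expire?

Base term: filing date + 15 years → 29 April 1996.
Regulatory Review Extension: +1739 days → 1 February 2001.
Applicant Delay Offset: −172 days → 13 August 2000.

August 13, 2000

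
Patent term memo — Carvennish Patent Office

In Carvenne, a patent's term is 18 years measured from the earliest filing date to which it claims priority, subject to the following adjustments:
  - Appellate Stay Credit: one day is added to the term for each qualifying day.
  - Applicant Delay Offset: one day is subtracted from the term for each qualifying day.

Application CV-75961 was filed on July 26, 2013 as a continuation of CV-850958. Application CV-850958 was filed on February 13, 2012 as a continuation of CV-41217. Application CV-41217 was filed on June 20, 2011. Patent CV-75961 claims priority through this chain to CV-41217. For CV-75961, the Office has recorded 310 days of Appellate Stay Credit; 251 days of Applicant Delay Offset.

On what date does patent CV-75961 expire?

2029-08-18

Earliest priority filing: 20 June 2011.
Base term: 20 June 2011 + 18 years → 20 June 2029.
Appellate Stay Credit: +310 days → 26 April 2030.
Applicant Delay Offset: −251 days → 18 August 2029.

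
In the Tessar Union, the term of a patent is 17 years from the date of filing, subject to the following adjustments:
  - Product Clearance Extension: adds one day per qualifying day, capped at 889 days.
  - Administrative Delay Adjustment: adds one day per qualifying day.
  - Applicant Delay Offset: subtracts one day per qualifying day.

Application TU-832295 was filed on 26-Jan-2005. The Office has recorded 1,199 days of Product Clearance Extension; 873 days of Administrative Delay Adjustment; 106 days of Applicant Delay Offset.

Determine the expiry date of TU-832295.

Base term: filing date + 17 years → 26 January 2022.
Product Clearance Extension: 1199 days claimed exceeds the 889-day cap, so +889 days → 3 July 2024.
Administrative Delay Adjustment: +873 days → 23 November 2026.
Applicant Delay Offset: −106 days → 9 August 2026.

2026-08-09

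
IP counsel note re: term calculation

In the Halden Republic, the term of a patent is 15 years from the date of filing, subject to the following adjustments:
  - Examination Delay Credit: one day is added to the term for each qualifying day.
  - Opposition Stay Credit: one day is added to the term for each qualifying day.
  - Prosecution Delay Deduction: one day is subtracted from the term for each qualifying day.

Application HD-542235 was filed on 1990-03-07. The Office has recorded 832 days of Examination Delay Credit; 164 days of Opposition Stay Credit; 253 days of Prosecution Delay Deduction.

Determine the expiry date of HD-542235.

March 20, 2007

Base term: filing date + 15 years → 7 March 2005.
Examination Delay Credit: +832 days → 17 June 2007.
Opposition Stay Credit: +164 days → 28 November 2007.
Prosecution Delay Deduction: −253 days → 20 March 2007.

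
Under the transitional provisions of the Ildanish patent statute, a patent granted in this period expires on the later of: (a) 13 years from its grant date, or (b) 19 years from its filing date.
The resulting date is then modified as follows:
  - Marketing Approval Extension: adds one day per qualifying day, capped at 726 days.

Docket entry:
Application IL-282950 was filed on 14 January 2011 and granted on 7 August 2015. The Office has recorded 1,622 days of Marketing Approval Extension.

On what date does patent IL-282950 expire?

(a) grant + 13 years → 7 August 2028.
(b) filing + 19 years → 14 January 2030.
Later of the two: 14 January 2030.
Marketing Approval Extension: 1622 days claimed exceeds the 726-day cap, so +726 days → 10 January 2032.

2032-01-10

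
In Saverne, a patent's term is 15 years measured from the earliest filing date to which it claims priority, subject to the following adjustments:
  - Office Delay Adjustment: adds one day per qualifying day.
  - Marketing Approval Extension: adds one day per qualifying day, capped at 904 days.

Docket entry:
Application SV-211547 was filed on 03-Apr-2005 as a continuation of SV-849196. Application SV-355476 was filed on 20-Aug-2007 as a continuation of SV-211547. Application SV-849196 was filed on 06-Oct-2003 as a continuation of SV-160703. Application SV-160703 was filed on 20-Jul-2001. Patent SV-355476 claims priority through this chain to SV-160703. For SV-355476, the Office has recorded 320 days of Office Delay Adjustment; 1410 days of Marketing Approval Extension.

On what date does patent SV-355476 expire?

November 26, 2019

Earliest priority filing: 20 July 2001.
Base term: 20 July 2001 + 15 years → 20 July 2016.
Office Delay Adjustment: +320 days → 5 June 2017.
Marketing Approval Extension: 1410 days claimed exceeds the 904-day cap, so +904 days → 26 November 2019.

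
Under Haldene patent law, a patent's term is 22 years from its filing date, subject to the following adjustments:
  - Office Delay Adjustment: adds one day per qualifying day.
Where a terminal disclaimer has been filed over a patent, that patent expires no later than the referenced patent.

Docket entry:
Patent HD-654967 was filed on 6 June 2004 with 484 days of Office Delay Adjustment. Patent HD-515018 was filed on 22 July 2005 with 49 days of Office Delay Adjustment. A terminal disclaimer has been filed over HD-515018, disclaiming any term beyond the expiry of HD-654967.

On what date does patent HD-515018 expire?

September 9, 2027

Natural term of HD-515018:
  Base: filing + 22 years → 22 July 2027.
  Office Delay Adjustment: +49 days → 9 September 2027.
Expiry of referenced patent HD-654967:
  Base: filing + 22 years → 6 June 2026.
  Office Delay Adjustment: +484 days → 3 October 2027.
Terminal disclaimer: HD-515018 expires on the earlier of 9 September 2027 and 3 October 2027.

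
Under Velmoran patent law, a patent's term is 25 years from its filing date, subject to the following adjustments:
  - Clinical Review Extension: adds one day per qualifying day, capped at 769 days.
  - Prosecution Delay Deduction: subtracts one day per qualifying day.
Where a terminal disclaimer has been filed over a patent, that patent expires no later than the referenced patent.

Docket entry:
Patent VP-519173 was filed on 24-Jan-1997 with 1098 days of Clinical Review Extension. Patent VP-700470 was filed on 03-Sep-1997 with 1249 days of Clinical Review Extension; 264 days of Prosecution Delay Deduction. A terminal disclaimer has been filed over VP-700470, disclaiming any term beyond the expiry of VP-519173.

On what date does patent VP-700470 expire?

January 21, 2024

Natural term of VP-700470:
  Base: filing + 25 years → 3 September 2022.
  Clinical Review Extension: 1249 days claimed exceeds the 769-day cap, so +769 days → 11 October 2024.
  Prosecution Delay Deduction: −264 days → 21 January 2024.
Expiry of referenced patent VP-519173:
  Base: filing + 25 years → 24 January 2022.
  Clinical Review Extension: 1098 days claimed exceeds the 769-day cap, so +769 days → 3 March 2024.
Terminal disclaimer: VP-700470 expires on the earlier of 21 January 2024 and 3 March 2024.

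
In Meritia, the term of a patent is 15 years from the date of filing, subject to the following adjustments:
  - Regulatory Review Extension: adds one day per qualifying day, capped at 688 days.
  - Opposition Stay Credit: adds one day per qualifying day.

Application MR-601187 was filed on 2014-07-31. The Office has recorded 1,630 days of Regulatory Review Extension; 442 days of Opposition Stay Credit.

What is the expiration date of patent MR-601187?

Base term: filing date + 15 years → 31 July 2029.
Regulatory Review Extension: 1630 days claimed exceeds the 688-day cap, so +688 days → 19 June 2031.
Opposition Stay Credit: +442 days → 3 September 2032.

September 3, 2032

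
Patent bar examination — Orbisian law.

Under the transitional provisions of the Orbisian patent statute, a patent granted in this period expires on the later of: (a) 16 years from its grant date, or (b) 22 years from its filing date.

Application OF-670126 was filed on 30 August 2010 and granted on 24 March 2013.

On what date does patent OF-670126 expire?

2032-08-30

(a) grant + 16 years → 24 March 2029.
(b) filing + 22 years → 30 August 2032.
Later of the two: 30 August 2032.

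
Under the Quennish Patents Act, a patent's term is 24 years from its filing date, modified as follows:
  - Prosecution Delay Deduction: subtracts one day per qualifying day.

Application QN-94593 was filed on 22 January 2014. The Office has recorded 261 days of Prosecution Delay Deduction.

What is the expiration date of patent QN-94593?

May 6, 2037

Base term: filing date + 24 years → 22 January 2038.
Prosecution Delay Deduction: −261 days → 6 May 2037.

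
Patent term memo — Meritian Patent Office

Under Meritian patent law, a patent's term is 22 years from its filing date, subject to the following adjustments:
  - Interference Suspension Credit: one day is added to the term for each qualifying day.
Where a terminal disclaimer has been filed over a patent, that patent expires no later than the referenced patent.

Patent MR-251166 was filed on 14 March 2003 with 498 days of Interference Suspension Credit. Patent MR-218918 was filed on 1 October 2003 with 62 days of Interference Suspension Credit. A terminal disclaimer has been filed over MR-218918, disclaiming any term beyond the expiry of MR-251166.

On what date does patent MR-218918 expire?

December 2, 2025

Natural term of MR-218918:
  Base: filing + 22 years → 1 October 2025.
  Interference Suspension Credit: +62 days → 2 December 2025.
Expiry of referenced patent MR-251166:
  Base: filing + 22 years → 14 March 2025.
  Interference Suspension Credit: +498 days → 25 July 2026.
Terminal disclaimer: MR-218918 expires on the earlier of 2 December 2025 and 25 July 2026.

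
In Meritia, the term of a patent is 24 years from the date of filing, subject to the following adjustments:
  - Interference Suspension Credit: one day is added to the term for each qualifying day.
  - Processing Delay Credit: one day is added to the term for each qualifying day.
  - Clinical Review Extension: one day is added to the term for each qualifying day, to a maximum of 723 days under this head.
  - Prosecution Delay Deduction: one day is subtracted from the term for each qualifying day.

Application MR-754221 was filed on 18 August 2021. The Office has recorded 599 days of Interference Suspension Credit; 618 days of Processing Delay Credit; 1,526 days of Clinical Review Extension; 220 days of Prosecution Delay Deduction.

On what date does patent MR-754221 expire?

Base term: filing date + 24 years → 18 August 2045.
Interference Suspension Credit: +599 days → 9 April 2047.
Processing Delay Credit: +618 days → 17 December 2048.
Clinical Review Extension: 1526 days claimed exceeds the 723-day cap, so +723 days → 10 December 2050.
Prosecution Delay Deduction: −220 days → 4 May 2050.

May 4, 2050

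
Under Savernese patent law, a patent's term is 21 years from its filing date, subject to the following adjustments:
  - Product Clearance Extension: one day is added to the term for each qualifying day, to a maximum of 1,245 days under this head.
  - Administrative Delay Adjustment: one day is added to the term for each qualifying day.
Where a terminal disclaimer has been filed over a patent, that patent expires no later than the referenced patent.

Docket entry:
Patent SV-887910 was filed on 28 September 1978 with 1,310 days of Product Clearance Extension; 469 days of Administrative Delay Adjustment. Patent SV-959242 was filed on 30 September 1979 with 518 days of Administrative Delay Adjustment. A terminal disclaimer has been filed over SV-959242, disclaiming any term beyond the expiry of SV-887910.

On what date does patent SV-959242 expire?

Natural term of SV-959242:
  Base: filing + 21 years → 30 September 2000.
  Administrative Delay Adjustment: +518 days → 2 March 2002.
Expiry of referenced patent SV-887910:
  Base: filing + 21 years → 28 September 1999.
  Product Clearance Extension: 1310 days claimed exceeds the 1245-day cap, so +1245 days → 24 February 2003.
  Administrative Delay Adjustment: +469 days → 7 June 2004.
Terminal disclaimer: SV-959242 expires on the earlier of 2 March 2002 and 7 June 2004.

2002-03-02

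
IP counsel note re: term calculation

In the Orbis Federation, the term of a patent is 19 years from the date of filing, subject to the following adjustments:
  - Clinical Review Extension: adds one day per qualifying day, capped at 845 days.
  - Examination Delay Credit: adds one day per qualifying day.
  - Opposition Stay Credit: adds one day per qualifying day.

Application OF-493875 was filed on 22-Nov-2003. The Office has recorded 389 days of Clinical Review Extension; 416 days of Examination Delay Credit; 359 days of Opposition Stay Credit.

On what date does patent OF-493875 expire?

2026-01-29

Base term: filing date + 19 years → 22 November 2022.
Clinical Review Extension: 389 days (within the 845-day cap) → +389 days → 16 December 2023.
Examination Delay Credit: +416 days → 4 February 2025.
Opposition Stay Credit: +359 days → 29 January 2026.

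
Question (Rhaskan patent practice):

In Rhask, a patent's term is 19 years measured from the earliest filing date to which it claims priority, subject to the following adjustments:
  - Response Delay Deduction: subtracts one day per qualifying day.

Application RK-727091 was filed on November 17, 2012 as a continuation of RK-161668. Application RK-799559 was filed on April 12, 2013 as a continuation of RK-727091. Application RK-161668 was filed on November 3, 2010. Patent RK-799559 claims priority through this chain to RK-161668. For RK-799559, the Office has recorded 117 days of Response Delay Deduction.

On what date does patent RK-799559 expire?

2029-07-09

Earliest priority filing: 3 November 2010.
Base term: 3 November 2010 + 19 years → 3 November 2029.
Response Delay Deduction: −117 days → 9 July 2029.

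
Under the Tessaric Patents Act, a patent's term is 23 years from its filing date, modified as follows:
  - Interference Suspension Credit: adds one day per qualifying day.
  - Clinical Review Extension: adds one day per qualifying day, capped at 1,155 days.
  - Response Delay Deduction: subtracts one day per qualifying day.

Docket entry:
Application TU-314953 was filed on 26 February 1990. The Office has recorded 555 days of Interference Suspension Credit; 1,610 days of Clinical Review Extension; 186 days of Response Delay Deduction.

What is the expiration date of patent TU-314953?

April 30, 2017

Base term: filing date + 23 years → 26 February 2013.
Interference Suspension Credit: +555 days → 4 September 2014.
Clinical Review Extension: 1610 days claimed exceeds the 1155-day cap, so +1155 days → 2 November 2017.
Response Delay Deduction: −186 days → 30 April 2017.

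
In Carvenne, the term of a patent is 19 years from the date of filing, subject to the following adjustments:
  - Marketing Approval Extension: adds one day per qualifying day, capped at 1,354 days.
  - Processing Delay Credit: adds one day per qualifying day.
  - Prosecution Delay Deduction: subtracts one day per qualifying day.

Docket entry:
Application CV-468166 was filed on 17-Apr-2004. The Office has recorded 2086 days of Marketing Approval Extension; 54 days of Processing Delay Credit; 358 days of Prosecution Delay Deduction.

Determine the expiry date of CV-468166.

Base term: filing date + 19 years → 17 April 2023.
Marketing Approval Extension: 2086 days claimed exceeds the 1354-day cap, so +1354 days → 31 December 2026.
Processing Delay Credit: +54 days → 23 February 2027.
Prosecution Delay Deduction: −358 days → 2 March 2026.

2026-03-02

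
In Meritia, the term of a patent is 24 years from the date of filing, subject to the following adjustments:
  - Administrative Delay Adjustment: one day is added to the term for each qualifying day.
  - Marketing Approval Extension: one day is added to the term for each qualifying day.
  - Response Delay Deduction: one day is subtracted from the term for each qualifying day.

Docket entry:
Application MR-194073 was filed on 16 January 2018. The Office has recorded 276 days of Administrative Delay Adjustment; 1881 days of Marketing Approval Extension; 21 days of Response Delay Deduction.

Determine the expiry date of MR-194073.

Base term: filing date + 24 years → 16 January 2042.
Administrative Delay Adjustment: +276 days → 19 October 2042.
Marketing Approval Extension: +1881 days → 13 December 2047.
Response Delay Deduction: −21 days → 22 November 2047.

2047-11-22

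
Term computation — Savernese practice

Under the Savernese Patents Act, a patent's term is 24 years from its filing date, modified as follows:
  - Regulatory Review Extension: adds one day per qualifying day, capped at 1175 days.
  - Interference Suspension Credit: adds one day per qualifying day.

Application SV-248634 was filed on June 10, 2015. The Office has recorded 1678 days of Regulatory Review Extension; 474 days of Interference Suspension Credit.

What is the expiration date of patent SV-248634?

December 15, 2043

Base term: filing date + 24 years → 10 June 2039.
Regulatory Review Extension: 1678 days claimed exceeds the 1175-day cap, so +1175 days → 28 August 2042.
Interference Suspension Credit: +474 days → 15 December 2043.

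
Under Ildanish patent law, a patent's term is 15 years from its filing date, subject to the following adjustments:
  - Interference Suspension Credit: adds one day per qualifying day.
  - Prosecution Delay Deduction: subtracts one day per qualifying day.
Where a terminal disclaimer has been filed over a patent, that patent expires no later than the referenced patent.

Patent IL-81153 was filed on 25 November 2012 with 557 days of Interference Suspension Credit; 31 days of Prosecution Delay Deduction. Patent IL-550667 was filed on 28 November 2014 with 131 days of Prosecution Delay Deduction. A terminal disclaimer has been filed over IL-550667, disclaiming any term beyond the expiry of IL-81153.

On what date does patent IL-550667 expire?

Natural term of IL-550667:
  Base: filing + 15 years → 28 November 2029.
  Prosecution Delay Deduction: −131 days → 20 July 2029.
Expiry of referenced patent IL-81153:
  Base: filing + 15 years → 25 November 2027.
  Interference Suspension Credit: +557 days → 4 June 2029.
  Prosecution Delay Deduction: −31 days → 4 May 2029.
Terminal disclaimer: IL-550667 expires on the earlier of 20 July 2029 and 4 May 2029.

2029-05-04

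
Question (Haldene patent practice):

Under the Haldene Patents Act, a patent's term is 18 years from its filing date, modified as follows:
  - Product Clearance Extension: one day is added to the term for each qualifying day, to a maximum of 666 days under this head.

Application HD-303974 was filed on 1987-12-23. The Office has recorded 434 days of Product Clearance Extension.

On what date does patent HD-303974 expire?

March 2, 2007

Base term: filing date + 18 years → 23 December 2005.
Product Clearance Extension: 434 days (within the 666-day cap) → +434 days → 2 March 2007.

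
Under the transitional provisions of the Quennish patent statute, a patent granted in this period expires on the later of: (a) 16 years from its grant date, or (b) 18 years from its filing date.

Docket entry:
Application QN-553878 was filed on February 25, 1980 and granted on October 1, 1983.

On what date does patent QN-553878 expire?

October 1, 1999

(a) grant + 16 years → 1 October 1999.
(b) filing + 18 years → 25 February 1998.
Later of the two: 1 October 1999.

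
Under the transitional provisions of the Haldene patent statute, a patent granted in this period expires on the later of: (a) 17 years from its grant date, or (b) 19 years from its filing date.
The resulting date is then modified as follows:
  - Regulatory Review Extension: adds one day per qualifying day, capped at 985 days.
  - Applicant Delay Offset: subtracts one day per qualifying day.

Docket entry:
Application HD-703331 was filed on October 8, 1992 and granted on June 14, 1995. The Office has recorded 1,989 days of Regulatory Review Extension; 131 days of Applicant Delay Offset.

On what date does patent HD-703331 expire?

2014-10-16

(a) grant + 17 years → 14 June 2012.
(b) filing + 19 years → 8 October 2011.
Later of the two: 14 June 2012.
Regulatory Review Extension: 1989 days claimed exceeds the 985-day cap, so +985 days → 24 February 2015.
Applicant Delay Offset: −131 days → 16 October 2014.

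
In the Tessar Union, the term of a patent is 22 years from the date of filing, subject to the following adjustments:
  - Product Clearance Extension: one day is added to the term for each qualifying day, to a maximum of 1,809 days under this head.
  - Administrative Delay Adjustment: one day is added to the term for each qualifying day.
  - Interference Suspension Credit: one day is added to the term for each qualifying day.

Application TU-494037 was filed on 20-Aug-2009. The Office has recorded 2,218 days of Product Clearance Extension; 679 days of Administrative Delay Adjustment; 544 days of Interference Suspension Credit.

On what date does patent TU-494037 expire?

Base term: filing date + 22 years → 20 August 2031.
Product Clearance Extension: 2218 days claimed exceeds the 1809-day cap, so +1809 days → 2 August 2036.
Administrative Delay Adjustment: +679 days → 12 June 2038.
Interference Suspension Credit: +544 days → 8 December 2039.

December 8, 2039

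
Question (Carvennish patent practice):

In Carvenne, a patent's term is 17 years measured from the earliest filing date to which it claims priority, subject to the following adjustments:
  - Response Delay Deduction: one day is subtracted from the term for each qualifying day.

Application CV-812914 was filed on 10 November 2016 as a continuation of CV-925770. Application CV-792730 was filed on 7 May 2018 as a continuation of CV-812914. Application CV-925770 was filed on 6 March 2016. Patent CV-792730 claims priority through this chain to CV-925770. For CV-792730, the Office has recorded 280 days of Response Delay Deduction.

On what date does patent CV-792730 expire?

Earliest priority filing: 6 March 2016.
Base term: 6 March 2016 + 17 years → 6 March 2033.
Response Delay Deduction: −280 days → 30 May 2032.

May 30, 2032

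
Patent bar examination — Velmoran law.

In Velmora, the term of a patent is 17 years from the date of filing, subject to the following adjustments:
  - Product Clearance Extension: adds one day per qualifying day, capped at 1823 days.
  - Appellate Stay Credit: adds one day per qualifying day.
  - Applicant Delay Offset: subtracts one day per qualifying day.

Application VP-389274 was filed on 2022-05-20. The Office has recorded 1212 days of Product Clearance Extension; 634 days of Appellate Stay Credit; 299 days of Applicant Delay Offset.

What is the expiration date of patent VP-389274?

August 14, 2043

Base term: filing date + 17 years → 20 May 2039.
Product Clearance Extension: 1212 days (within the 1823-day cap) → +1212 days → 13 September 2042.
Appellate Stay Credit: +634 days → 8 June 2044.
Applicant Delay Offset: −299 days → 14 August 2043.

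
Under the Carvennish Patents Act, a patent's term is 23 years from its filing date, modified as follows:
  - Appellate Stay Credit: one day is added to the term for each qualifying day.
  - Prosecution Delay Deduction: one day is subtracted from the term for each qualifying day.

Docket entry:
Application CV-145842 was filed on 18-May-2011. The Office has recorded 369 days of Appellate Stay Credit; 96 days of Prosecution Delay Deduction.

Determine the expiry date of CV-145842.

Base term: filing date + 23 years → 18 May 2034.
Appellate Stay Credit: +369 days → 22 May 2035.
Prosecution Delay Deduction: −96 days → 15 February 2035.

2035-02-15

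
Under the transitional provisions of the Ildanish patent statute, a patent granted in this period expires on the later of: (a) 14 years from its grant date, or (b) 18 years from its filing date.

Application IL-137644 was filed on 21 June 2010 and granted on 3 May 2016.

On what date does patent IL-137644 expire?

2030-05-03

(a) grant + 14 years → 3 May 2030.
(b) filing + 18 years → 21 June 2028.
Later of the two: 3 May 2030.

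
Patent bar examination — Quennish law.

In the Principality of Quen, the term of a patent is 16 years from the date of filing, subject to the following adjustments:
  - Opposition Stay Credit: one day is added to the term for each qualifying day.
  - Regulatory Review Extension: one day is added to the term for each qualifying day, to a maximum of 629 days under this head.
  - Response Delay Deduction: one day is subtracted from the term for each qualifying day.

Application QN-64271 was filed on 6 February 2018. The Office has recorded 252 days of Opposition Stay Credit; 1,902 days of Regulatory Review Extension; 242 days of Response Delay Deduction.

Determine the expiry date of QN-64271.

Base term: filing date + 16 years → 6 February 2034.
Opposition Stay Credit: +252 days → 16 October 2034.
Regulatory Review Extension: 1902 days claimed exceeds the 629-day cap, so +629 days → 6 July 2036.
Response Delay Deduction: −242 days → 7 November 2035.

November 7, 2035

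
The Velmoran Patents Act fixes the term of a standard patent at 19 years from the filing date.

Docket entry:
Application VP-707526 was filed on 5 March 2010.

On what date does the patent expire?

2029-03-05

Filing date + 19 years → 5 March 2029.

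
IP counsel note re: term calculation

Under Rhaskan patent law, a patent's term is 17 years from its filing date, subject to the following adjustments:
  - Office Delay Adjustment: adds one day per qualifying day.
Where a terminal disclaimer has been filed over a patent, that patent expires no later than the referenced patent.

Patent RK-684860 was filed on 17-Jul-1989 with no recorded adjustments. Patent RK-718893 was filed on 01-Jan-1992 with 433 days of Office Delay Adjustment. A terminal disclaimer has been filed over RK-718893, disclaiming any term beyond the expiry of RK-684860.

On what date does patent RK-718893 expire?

2006-07-17

Natural term of RK-718893:
  Base: filing + 17 years → 1 January 2009.
  Office Delay Adjustment: +433 days → 10 March 2010.
Expiry of referenced patent RK-684860:
  Base: filing + 17 years → 17 July 2006.
Terminal disclaimer: RK-718893 expires on the earlier of 10 March 2010 and 17 July 2006.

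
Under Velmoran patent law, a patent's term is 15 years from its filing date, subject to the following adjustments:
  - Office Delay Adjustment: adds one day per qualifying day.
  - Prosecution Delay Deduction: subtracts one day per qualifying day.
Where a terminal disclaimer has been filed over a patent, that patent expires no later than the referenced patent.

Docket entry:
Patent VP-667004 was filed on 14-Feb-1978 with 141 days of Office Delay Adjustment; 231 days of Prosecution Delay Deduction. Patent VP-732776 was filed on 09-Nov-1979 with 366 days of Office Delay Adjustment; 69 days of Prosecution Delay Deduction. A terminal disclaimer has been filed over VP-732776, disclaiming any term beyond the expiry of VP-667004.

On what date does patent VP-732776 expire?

Natural term of VP-732776:
  Base: filing + 15 years → 9 November 1994.
  Office Delay Adjustment: +366 days → 10 November 1995.
  Prosecution Delay Deduction: −69 days → 2 September 1995.
Expiry of referenced patent VP-667004:
  Base: filing + 15 years → 14 February 1993.
  Office Delay Adjustment: +141 days → 5 July 1993.
  Prosecution Delay Deduction: −231 days → 16 November 1992.
Terminal disclaimer: VP-732776 expires on the earlier of 2 September 1995 and 16 November 1992.

November 16, 1992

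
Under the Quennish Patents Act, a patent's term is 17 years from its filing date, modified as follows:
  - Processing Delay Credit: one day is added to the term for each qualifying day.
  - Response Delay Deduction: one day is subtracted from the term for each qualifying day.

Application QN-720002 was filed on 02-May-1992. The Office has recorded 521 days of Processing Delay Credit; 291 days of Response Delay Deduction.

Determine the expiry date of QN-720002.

Base term: filing date + 17 years → 2 May 2009.
Processing Delay Credit: +521 days → 5 October 2010.
Response Delay Deduction: −291 days → 18 December 2009.

2009-12-18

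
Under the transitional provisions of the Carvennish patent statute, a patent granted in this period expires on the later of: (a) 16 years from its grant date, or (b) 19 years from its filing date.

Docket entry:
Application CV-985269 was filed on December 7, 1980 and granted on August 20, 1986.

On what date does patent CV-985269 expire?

August 20, 2002

(a) grant + 16 years → 20 August 2002.
(b) filing + 19 years → 7 December 1999.
Later of the two: 20 August 2002.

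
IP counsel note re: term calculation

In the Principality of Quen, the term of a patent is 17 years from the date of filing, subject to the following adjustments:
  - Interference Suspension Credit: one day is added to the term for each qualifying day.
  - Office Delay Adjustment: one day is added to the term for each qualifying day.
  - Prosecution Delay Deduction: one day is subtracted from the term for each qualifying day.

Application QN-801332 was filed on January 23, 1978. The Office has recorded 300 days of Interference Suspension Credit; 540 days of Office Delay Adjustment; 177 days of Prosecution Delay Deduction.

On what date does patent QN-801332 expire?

Base term: filing date + 17 years → 23 January 1995.
Interference Suspension Credit: +300 days → 19 November 1995.
Office Delay Adjustment: +540 days → 12 May 1997.
Prosecution Delay Deduction: −177 days → 16 November 1996.

1996-11-16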